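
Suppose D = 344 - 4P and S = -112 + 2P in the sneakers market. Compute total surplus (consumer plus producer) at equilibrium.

Equilibrium: 344 - 4P = -112 + 2P gives P* = 76, Q* = 40.
Demand choke price: P = 86; supply starts at P = 56.
CS = ½(86 − 76)(40) = 200; PS = ½(76 − 56)(40) = 400.

Total surplus = 600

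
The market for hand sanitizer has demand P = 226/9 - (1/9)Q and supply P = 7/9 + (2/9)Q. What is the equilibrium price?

Set the two price expressions equal: 226/9 - (1/9)Q = 7/9 + (2/9)Q.
73/3 = (1/3)Q, so Q* = 73.
P* = 226/9 − (1/9)(73) = 17.

P* = 17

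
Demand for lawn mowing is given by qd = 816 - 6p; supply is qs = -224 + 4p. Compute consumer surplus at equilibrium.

Consumer surplus = 3072

Equilibrium: 816 - 6p = -224 + 4p gives p* = 104, q* = 192.
Demand choke price (qd = 0): p = 136.
CS = ½(136 − 104)(192) = 3072.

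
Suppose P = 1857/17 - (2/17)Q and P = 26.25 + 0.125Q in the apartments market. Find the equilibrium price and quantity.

Set the two price expressions equal: 1857/17 - (2/17)Q = 26.25 + 0.125Q.
5643/68 = (33/136)Q, so Q* = 342.
P* = 1857/17 − (2/17)(342) = 69.

P* = 69, Q* = 342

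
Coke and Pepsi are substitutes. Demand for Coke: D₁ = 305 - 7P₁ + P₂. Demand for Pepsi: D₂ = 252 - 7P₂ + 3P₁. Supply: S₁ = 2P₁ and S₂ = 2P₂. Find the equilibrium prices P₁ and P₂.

P₁ = 999/26, P₂ = 1061/26

Market 1: 305 - 7P₁ + P₂ = 2P₁ → 9P₁ - P₂ = 305.
Market 2: 9P₂ - 3P₁ = 252.
Eliminating P₂: 9×(1) + 1×(2) gives 78P₁ = 2997, so P₁ = 999/26.
Back-substitute into (2): P₂ = (252 + 3×999/26) / 9 = 1061/26.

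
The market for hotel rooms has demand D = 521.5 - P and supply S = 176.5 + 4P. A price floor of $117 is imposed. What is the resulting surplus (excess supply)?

Equilibrium price would be P* = 69, so the floor at 117 binds.
At P = 117: D = 404.5, S = 644.5.
Surplus = 644.5 − 404.5 = 240.

Surplus = 240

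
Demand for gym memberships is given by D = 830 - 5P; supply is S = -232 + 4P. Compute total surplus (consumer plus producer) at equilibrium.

Equilibrium: 830 - 5P = -232 + 4P gives P* = 118, Q* = 240.
Demand choke price: P = 166; supply starts at P = 58.
CS = ½(166 − 118)(240) = 5760; PS = ½(118 − 58)(240) = 7200.

Total surplus = 12960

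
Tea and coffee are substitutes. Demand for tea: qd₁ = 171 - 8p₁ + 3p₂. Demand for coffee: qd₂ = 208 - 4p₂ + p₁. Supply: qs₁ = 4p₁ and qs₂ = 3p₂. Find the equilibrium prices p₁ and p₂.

Market 1: 171 - 8p₁ + 3p₂ = 4p₁ → 12p₁ - 3p₂ = 171.
Market 2: 7p₂ - p₁ = 208.
Eliminating p₂: 7×(1) + 3×(2) gives 81p₁ = 1821, so p₁ = 607/27.
Back-substitute into (2): p₂ = (208 + 1×607/27) / 7 = 889/27.

p₁ = 607/27, p₂ = 889/27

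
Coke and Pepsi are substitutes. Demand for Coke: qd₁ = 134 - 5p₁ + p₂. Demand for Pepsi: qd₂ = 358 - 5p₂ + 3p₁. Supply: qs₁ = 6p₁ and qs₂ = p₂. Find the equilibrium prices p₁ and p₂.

Market 1: 134 - 5p₁ + p₂ = 6p₁ → 11p₁ - p₂ = 134.
Market 2: 6p₂ - 3p₁ = 358.
Eliminating p₂: 6×(1) + 1×(2) gives 63p₁ = 1162, so p₁ = 166/9.
Back-substitute into (2): p₂ = (358 + 3×166/9) / 6 = 620/9.

p₁ = 166/9, p₂ = 620/9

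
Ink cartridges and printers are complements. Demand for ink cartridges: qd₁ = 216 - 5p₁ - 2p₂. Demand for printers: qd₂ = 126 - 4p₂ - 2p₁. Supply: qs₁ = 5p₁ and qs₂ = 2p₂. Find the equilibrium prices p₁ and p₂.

p₁ = 261/14, p₂ = 207/14

Market 1: 216 - 5p₁ - 2p₂ = 5p₁ → 10p₁ + 2p₂ = 216.
Market 2: 6p₂ + 2p₁ = 126.
Eliminating p₂: 6×(1) − 2×(2) gives 56p₁ = 1044, so p₁ = 261/14.
Back-substitute into (2): p₂ = (126 − 2×261/14) / 6 = 207/14.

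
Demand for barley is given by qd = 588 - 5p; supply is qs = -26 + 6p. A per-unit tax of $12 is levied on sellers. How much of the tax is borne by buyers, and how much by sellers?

Pre-tax equilibrium: p* = 614/11, q* = 3398/11.
Tax on sellers shifts supply to qs = -26 + 6(p − 12) = -98 + 6p.
588 - 5p = -98 + 6p gives buyer price pb = 686/11; sellers receive ps = 686/11 − 12 = 554/11.
New quantity: q = 588 − 5(686/11) = 3038/11.
Buyer burden = 686/11 − 614/11 = 72/11; seller burden = 614/11 − 554/11 = 60/11.

Buyers bear 72/11, sellers bear 60/11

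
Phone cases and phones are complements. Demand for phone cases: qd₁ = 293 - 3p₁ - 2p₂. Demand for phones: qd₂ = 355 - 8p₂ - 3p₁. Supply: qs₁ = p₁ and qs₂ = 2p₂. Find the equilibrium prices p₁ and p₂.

p₁ = 1110/17, p₂ = 541/34

Market 1: 293 - 3p₁ - 2p₂ = p₁ → 4p₁ + 2p₂ = 293.
Market 2: 10p₂ + 3p₁ = 355.
Eliminating p₂: 10×(1) − 2×(2) gives 34p₁ = 2220, so p₁ = 1110/17.
Back-substitute into (2): p₂ = (355 − 3×1110/17) / 10 = 541/34.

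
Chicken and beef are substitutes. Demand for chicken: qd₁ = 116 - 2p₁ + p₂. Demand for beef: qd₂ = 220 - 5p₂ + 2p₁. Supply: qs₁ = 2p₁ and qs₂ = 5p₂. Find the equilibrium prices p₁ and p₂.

Market 1: 116 - 2p₁ + p₂ = 2p₁ → 4p₁ - p₂ = 116.
Market 2: 10p₂ - 2p₁ = 220.
Eliminating p₂: 10×(1) + 1×(2) gives 38p₁ = 1380, so p₁ = 690/19.
Back-substitute into (2): p₂ = (220 + 2×690/19) / 10 = 556/19.

p₁ = 690/19, p₂ = 556/19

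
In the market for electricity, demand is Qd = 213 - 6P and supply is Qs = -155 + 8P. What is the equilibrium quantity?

Set Qd = Qs: 213 - 6P = -155 + 8P.
368 = 14P, so P* = 184/7.
Q* = 213 − 6(184/7) = 387/7.

Q* = 387/7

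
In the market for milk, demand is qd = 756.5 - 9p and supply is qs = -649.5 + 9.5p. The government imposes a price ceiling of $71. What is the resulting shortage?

Equilibrium price would be p* = 76, so the ceiling at 71 binds.
At p = 71: qd = 756.5 − 9(71) = 117.5, qs = -649.5 + 9.5(71) = 25.
Shortage = 117.5 − 25 = 92.5.

Shortage = 92.5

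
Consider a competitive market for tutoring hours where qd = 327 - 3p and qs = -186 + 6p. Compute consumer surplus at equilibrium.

Equilibrium: 327 - 3p = -186 + 6p gives p* = 57, q* = 156.
Demand choke price (qd = 0): p = 109.
CS = ½(109 − 57)(156) = 4056.

Consumer surplus = 4056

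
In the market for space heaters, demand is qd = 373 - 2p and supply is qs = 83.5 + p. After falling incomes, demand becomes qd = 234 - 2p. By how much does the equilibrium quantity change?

Δq = -139/3

Original equilibrium: p* = 96.5, q* = 180.
New equilibrium: 234 - 2p = 83.5 + p, so 150.5 = 3p and p' = 301/6; q' = 234 − 2(301/6) = 401/3.
Change in quantity: 401/3 − 180 = -139/3.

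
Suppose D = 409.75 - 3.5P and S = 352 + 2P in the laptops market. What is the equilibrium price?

Set D = S: 409.75 - 3.5P = 352 + 2P.
57.75 = 5.5P, so P* = 10.5.
Q* = 409.75 − 3.5(10.5) = 373.

P* = 10.5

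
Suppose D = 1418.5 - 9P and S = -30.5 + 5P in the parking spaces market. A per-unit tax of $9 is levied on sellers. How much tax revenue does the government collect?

Tax revenue = 57717/14

Pre-tax equilibrium: P* = 103.5, Q* = 487.
Tax on sellers shifts supply to S = -30.5 + 5(P − 9) = -75.5 + 5P.
1418.5 - 9P = -75.5 + 5P gives buyer price Pb = 747/7; sellers receive Ps = 747/7 − 9 = 684/7.
New quantity: Q = 1418.5 − 9(747/7) = 6413/14.
Revenue = 9 × 6413/14 = 57717/14.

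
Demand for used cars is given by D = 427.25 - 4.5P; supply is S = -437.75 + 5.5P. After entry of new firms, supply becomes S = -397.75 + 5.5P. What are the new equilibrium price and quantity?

P' = 82.5, Q' = 56

Original equilibrium: P* = 86.5, Q* = 38.
New equilibrium: 427.25 - 4.5P = -397.75 + 5.5P, so 825 = 10P and P' = 82.5; Q' = 427.25 − 4.5(82.5) = 56.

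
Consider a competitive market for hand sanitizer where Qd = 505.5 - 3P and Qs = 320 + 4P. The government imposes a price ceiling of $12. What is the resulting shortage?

Equilibrium price would be P* = 26.5, so the ceiling at 12 binds.
At P = 12: Qd = 505.5 − 3(12) = 469.5, Qs = 320 + 4(12) = 368.
Shortage = 469.5 − 368 = 101.5.

Shortage = 101.5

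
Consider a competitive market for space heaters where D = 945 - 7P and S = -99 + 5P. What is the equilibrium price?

Set D = S: 945 - 7P = -99 + 5P.
1044 = 12P, so P* = 87.
Q* = 945 − 7(87) = 336.

P* = 87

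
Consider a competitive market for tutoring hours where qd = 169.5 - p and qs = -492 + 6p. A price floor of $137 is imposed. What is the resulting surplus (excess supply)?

Equilibrium price would be p* = 94.5, so the floor at 137 binds.
At p = 137: qd = 32.5, qs = 330.
Surplus = 330 − 32.5 = 297.5.

Surplus = 297.5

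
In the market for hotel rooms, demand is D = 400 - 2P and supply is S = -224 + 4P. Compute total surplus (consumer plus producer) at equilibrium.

Equilibrium: 400 - 2P = -224 + 4P gives P* = 104, Q* = 192.
Demand choke price: P = 200; supply starts at P = 56.
CS = ½(200 − 104)(192) = 9216; PS = ½(104 − 56)(192) = 4608.

Total surplus = 13824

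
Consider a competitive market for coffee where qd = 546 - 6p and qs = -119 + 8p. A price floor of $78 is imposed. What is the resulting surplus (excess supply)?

Equilibrium price would be p* = 47.5, so the floor at 78 binds.
At p = 78: qd = 78, qs = 505.
Surplus = 505 − 78 = 427.

Surplus = 427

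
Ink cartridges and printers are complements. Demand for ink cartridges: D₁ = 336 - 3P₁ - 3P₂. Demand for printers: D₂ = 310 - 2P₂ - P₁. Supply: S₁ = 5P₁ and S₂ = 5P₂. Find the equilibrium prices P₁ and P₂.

Market 1: 336 - 3P₁ - 3P₂ = 5P₁ → 8P₁ + 3P₂ = 336.
Market 2: 7P₂ + P₁ = 310.
Eliminating P₂: 7×(1) − 3×(2) gives 53P₁ = 1422, so P₁ = 1422/53.
Back-substitute into (2): P₂ = (310 − 1×1422/53) / 7 = 2144/53.

P₁ = 1422/53, P₂ = 2144/53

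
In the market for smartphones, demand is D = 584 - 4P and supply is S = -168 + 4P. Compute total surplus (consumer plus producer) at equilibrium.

Total surplus = 10816

Equilibrium: 584 - 4P = -168 + 4P gives P* = 94, Q* = 208.
Demand choke price: P = 146; supply starts at P = 42.
CS = ½(146 − 94)(208) = 5408; PS = ½(94 − 42)(208) = 5408.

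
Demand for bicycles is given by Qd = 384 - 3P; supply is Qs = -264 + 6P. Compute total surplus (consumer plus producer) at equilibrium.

Total surplus = 7056

Equilibrium: 384 - 3P = -264 + 6P gives P* = 72, Q* = 168.
Demand choke price: P = 128; supply starts at P = 44.
CS = ½(128 − 72)(168) = 4704; PS = ½(72 − 44)(168) = 2352.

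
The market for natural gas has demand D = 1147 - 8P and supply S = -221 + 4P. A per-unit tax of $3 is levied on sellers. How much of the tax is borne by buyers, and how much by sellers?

Pre-tax equilibrium: P* = 114, Q* = 235.
Tax on sellers shifts supply to S = -221 + 4(P − 3) = -233 + 4P.
1147 - 8P = -233 + 4P gives buyer price Pb = 115; sellers receive Ps = 115 − 3 = 112.
New quantity: Q = 1147 − 8(115) = 227.
Buyer burden = 115 − 114 = 1; seller burden = 114 − 112 = 2.

Buyers bear $1, sellers bear $2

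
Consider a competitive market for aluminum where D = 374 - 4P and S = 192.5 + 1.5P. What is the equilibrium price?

P* = 33

Set D = S: 374 - 4P = 192.5 + 1.5P.
181.5 = 5.5P, so P* = 33.
Q* = 374 − 4(33) = 242.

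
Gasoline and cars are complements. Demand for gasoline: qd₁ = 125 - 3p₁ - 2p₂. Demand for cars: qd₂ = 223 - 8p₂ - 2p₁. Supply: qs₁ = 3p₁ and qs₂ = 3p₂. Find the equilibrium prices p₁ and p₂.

p₁ = 929/62, p₂ = 544/31

Market 1: 125 - 3p₁ - 2p₂ = 3p₁ → 6p₁ + 2p₂ = 125.
Market 2: 11p₂ + 2p₁ = 223.
Eliminating p₂: 11×(1) − 2×(2) gives 62p₁ = 929, so p₁ = 929/62.
Back-substitute into (2): p₂ = (223 − 2×929/62) / 11 = 544/31.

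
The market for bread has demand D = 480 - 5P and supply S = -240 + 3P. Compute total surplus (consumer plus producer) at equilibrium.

Equilibrium: 480 - 5P = -240 + 3P gives P* = 90, Q* = 30.
Demand choke price: P = 96; supply starts at P = 80.
CS = ½(96 − 90)(30) = 90; PS = ½(90 − 80)(30) = 150.

Total surplus = 240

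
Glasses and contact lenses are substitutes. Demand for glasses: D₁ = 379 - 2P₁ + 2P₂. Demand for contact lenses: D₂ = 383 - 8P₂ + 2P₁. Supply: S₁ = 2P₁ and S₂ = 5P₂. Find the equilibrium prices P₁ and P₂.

Market 1: 379 - 2P₁ + 2P₂ = 2P₁ → 4P₁ - 2P₂ = 379.
Market 2: 13P₂ - 2P₁ = 383.
Eliminating P₂: 13×(1) + 2×(2) gives 48P₁ = 5693, so P₁ = 5693/48.
Back-substitute into (2): P₂ = (383 + 2×5693/48) / 13 = 1145/24.

P₁ = 5693/48, P₂ = 1145/24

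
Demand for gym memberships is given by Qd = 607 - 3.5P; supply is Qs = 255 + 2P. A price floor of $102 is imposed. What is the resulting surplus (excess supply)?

Equilibrium price would be P* = 64, so the floor at 102 binds.
At P = 102: Qd = 250, Qs = 459.
Surplus = 459 − 250 = 209.

Surplus = 209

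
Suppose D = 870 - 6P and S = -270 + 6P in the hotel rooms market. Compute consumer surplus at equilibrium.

Equilibrium: 870 - 6P = -270 + 6P gives P* = 95, Q* = 300.
Demand choke price (D = 0): P = 145.
CS = ½(145 − 95)(300) = 7500.

Consumer surplus = 7500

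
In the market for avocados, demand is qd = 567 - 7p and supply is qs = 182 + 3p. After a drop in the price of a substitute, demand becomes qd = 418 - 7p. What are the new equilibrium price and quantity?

p' = 23.6, q' = 252.8

Original equilibrium: p* = 38.5, q* = 297.5.
New equilibrium: 418 - 7p = 182 + 3p, so 236 = 10p and p' = 23.6; q' = 418 − 7(23.6) = 252.8.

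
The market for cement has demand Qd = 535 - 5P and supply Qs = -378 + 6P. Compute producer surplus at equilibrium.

Producer surplus = 1200

Equilibrium: 535 - 5P = -378 + 6P gives P* = 83, Q* = 120.
Supply starts at P = 63 (where Qs = 0).
PS = ½(83 − 63)(120) = 1200.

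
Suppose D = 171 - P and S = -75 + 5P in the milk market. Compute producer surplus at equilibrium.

Producer surplus = 1690

Equilibrium: 171 - P = -75 + 5P gives P* = 41, Q* = 130.
Supply starts at P = 15 (where S = 0).
PS = ½(41 − 15)(130) = 1690.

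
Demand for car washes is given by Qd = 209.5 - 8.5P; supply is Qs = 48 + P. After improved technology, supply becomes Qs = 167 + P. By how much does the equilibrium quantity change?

ΔQ = 2023/19

Original equilibrium: P* = 17, Q* = 65.
New equilibrium: 209.5 - 8.5P = 167 + P, so 42.5 = 9.5P and P' = 85/19; Q' = 209.5 − 8.5(85/19) = 3258/19.
Change in quantity: 3258/19 − 65 = 2023/19.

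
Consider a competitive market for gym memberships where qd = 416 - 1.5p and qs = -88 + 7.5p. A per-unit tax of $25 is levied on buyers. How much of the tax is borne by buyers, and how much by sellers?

Pre-tax equilibrium: p* = 56, q* = 332.
Tax on buyers shifts demand to qd = 416 − 1.5(p + 25) = 378.5 - 1.5p.
378.5 - 1.5p = -88 + 7.5p gives seller price ps = 311/6; buyers pay pb = 311/6 + 25 = 461/6.
New quantity: q = 416 − 1.5(461/6) = 300.75.
Buyer burden = 461/6 − 56 = 125/6; seller burden = 56 − 311/6 = 25/6.

Buyers bear 125/6, sellers bear 25/6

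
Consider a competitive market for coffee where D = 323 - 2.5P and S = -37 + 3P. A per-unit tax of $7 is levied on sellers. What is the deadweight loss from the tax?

Deadweight loss = 735/22

Pre-tax equilibrium: P* = 720/11, Q* = 1753/11.
Tax on sellers shifts supply to S = -37 + 3(P − 7) = -58 + 3P.
323 - 2.5P = -58 + 3P gives buyer price Pb = 762/11; sellers receive Ps = 762/11 − 7 = 685/11.
New quantity: Q = 323 − 2.5(762/11) = 1648/11.
DWL = ½ × 7 × (1753/11 − 1648/11) = 735/22.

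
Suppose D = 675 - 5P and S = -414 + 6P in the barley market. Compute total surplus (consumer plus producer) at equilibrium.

Equilibrium: 675 - 5P = -414 + 6P gives P* = 99, Q* = 180.
Demand choke price: P = 135; supply starts at P = 69.
CS = ½(135 − 99)(180) = 3240; PS = ½(99 − 69)(180) = 2700.

Total surplus = 5940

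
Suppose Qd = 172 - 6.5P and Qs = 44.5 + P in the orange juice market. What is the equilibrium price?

Set Qd = Qs: 172 - 6.5P = 44.5 + P.
127.5 = 7.5P, so P* = 17.
Q* = 172 − 6.5(17) = 61.5.

P* = 17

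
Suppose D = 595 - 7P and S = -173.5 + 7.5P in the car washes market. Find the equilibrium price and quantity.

Set D = S: 595 - 7P = -173.5 + 7.5P.
768.5 = 14.5P, so P* = 53.
Q* = 595 − 7(53) = 224.

P* = 53, Q* = 224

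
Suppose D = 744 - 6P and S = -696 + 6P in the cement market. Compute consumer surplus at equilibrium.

Equilibrium: 744 - 6P = -696 + 6P gives P* = 120, Q* = 24.
Demand choke price (D = 0): P = 124.
CS = ½(124 − 120)(24) = 48.

Consumer surplus = 48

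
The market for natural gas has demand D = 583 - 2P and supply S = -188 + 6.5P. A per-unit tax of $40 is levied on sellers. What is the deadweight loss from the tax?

Pre-tax equilibrium: P* = 1542/17, Q* = 6827/17.
Tax on sellers shifts supply to S = -188 + 6.5(P − 40) = -448 + 6.5P.
583 - 2P = -448 + 6.5P gives buyer price Pb = 2062/17; sellers receive Ps = 2062/17 − 40 = 1382/17.
New quantity: Q = 583 − 2(2062/17) = 5787/17.
DWL = ½ × 40 × (6827/17 − 5787/17) = 20800/17.

Deadweight loss = 20800/17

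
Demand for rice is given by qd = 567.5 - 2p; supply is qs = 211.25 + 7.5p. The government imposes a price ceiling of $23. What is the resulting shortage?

Shortage = 137.75

Equilibrium price would be p* = 37.5, so the ceiling at 23 binds.
At p = 23: qd = 567.5 − 2(23) = 521.5, qs = 211.25 + 7.5(23) = 383.75.
Shortage = 521.5 − 383.75 = 137.75.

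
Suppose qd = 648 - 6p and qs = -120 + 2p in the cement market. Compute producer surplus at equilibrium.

Equilibrium: 648 - 6p = -120 + 2p gives p* = 96, q* = 72.
Supply starts at p = 60 (where qs = 0).
PS = ½(96 − 60)(72) = 1296.

Producer surplus = 1296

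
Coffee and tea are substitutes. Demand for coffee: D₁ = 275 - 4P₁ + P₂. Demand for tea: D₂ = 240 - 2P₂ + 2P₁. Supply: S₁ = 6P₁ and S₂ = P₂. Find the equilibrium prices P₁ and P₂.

Market 1: 275 - 4P₁ + P₂ = 6P₁ → 10P₁ - P₂ = 275.
Market 2: 3P₂ - 2P₁ = 240.
Eliminating P₂: 3×(1) + 1×(2) gives 28P₁ = 1065, so P₁ = 1065/28.
Back-substitute into (2): P₂ = (240 + 2×1065/28) / 3 = 1475/14.

P₁ = 1065/28, P₂ = 1475/14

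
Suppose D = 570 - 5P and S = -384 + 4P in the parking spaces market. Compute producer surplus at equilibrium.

Producer surplus = 200

Equilibrium: 570 - 5P = -384 + 4P gives P* = 106, Q* = 40.
Supply starts at P = 96 (where S = 0).
PS = ½(106 − 96)(40) = 200.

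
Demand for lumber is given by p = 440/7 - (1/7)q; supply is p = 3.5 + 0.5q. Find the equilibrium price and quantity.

Set the two price expressions equal: 440/7 - (1/7)q = 3.5 + 0.5q.
831/14 = (9/14)q, so q* = 277/3.
p* = 440/7 − (1/7)(277/3) = 149/3.

p* = 149/3, q* = 277/3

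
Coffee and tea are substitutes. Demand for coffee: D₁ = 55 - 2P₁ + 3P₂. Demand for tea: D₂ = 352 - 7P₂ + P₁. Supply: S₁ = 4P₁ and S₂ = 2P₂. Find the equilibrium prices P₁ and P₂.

Market 1: 55 - 2P₁ + 3P₂ = 4P₁ → 6P₁ - 3P₂ = 55.
Market 2: 9P₂ - P₁ = 352.
Eliminating P₂: 9×(1) + 3×(2) gives 51P₁ = 1551, so P₁ = 517/17.
Back-substitute into (2): P₂ = (352 + 1×517/17) / 9 = 2167/51.

P₁ = 517/17, P₂ = 2167/51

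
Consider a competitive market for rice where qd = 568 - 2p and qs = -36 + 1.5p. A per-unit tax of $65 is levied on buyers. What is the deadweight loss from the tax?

Deadweight loss = 12675/7

Pre-tax equilibrium: p* = 1208/7, q* = 1560/7.
Tax on buyers shifts demand to qd = 568 − 2(p + 65) = 438 - 2p.
438 - 2p = -36 + 1.5p gives seller price ps = 948/7; buyers pay pb = 948/7 + 65 = 1403/7.
New quantity: q = 568 − 2(1403/7) = 1170/7.
DWL = ½ × 65 × (1560/7 − 1170/7) = 12675/7.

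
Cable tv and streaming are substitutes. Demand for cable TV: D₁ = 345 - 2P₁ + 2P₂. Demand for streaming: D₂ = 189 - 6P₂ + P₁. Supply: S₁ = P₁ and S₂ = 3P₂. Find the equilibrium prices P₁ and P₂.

Market 1: 345 - 2P₁ + 2P₂ = P₁ → 3P₁ - 2P₂ = 345.
Market 2: 9P₂ - P₁ = 189.
Eliminating P₂: 9×(1) + 2×(2) gives 25P₁ = 3483, so P₁ = 139.32.
Back-substitute into (2): P₂ = (189 + 1×139.32) / 9 = 36.48.

P₁ = 139.32, P₂ = 36.48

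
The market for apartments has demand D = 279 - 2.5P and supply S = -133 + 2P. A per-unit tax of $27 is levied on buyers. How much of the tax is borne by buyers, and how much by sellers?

Pre-tax equilibrium: P* = 824/9, Q* = 451/9.
Tax on buyers shifts demand to D = 279 − 2.5(P + 27) = 211.5 - 2.5P.
211.5 - 2.5P = -133 + 2P gives seller price Ps = 689/9; buyers pay Pb = 689/9 + 27 = 932/9.
New quantity: Q = 279 − 2.5(932/9) = 181/9.
Buyer burden = 932/9 − 824/9 = 12; seller burden = 824/9 − 689/9 = 15.

Buyers bear $12, sellers bear $15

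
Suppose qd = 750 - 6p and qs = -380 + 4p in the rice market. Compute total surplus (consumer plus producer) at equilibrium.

Total surplus = 1080

Equilibrium: 750 - 6p = -380 + 4p gives p* = 113, q* = 72.
Demand choke price: p = 125; supply starts at p = 95.
CS = ½(125 − 113)(72) = 432; PS = ½(113 − 95)(72) = 648.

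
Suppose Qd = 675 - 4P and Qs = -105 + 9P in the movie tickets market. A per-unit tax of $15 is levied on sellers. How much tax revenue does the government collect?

Tax revenue = 76725/13

Pre-tax equilibrium: P* = 60, Q* = 435.
Tax on sellers shifts supply to Qs = -105 + 9(P − 15) = -240 + 9P.
675 - 4P = -240 + 9P gives buyer price Pb = 915/13; sellers receive Ps = 915/13 − 15 = 720/13.
New quantity: Q = 675 − 4(915/13) = 5115/13.
Revenue = 15 × 5115/13 = 76725/13.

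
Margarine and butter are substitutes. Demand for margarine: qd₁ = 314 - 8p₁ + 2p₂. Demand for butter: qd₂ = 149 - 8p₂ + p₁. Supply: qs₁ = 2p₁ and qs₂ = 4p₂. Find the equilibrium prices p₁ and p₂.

p₁ = 2033/59, p₂ = 902/59

Market 1: 314 - 8p₁ + 2p₂ = 2p₁ → 10p₁ - 2p₂ = 314.
Market 2: 12p₂ - p₁ = 149.
Eliminating p₂: 12×(1) + 2×(2) gives 118p₁ = 4066, so p₁ = 2033/59.
Back-substitute into (2): p₂ = (149 + 1×2033/59) / 12 = 902/59.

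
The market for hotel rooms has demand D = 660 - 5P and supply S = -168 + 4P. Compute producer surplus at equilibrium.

Equilibrium: 660 - 5P = -168 + 4P gives P* = 92, Q* = 200.
Supply starts at P = 42 (where S = 0).
PS = ½(92 − 42)(200) = 5000.

Producer surplus = 5000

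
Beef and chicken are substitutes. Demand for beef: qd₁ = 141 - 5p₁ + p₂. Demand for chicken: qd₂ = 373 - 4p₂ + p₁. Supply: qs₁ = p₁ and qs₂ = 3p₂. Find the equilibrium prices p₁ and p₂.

Market 1: 141 - 5p₁ + p₂ = p₁ → 6p₁ - p₂ = 141.
Market 2: 7p₂ - p₁ = 373.
Eliminating p₂: 7×(1) + 1×(2) gives 41p₁ = 1360, so p₁ = 1360/41.
Back-substitute into (2): p₂ = (373 + 1×1360/41) / 7 = 2379/41.

p₁ = 1360/41, p₂ = 2379/41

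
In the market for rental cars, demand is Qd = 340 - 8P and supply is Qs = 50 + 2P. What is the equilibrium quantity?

Q* = 108

Set Qd = Qs: 340 - 8P = 50 + 2P.
290 = 10P, so P* = 29.
Q* = 340 − 8(29) = 108.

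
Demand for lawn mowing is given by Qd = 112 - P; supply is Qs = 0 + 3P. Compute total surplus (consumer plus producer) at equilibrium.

Total surplus = 4704

Equilibrium: 112 - P = 0 + 3P gives P* = 28, Q* = 84.
Demand choke price: P = 112; supply starts at P = 0.
CS = ½(112 − 28)(84) = 3528; PS = ½(28 − 0)(84) = 1176.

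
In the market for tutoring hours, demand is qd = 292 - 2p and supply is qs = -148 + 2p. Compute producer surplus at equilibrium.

Producer surplus = 1296

Equilibrium: 292 - 2p = -148 + 2p gives p* = 110, q* = 72.
Supply starts at p = 74 (where qs = 0).
PS = ½(110 − 74)(72) = 1296.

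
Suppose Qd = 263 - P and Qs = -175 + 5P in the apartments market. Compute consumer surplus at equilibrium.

Consumer surplus = 18050

Equilibrium: 263 - P = -175 + 5P gives P* = 73, Q* = 190.
Demand choke price (Qd = 0): P = 263.
CS = ½(263 − 73)(190) = 18050.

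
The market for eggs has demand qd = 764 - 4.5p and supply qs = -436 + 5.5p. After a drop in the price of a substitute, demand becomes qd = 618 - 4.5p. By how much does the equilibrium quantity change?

Δq = -80.3

Original equilibrium: p* = 120, q* = 224.
New equilibrium: 618 - 4.5p = -436 + 5.5p, so 1054 = 10p and p' = 105.4; q' = 618 − 4.5(105.4) = 143.7.
Change in quantity: 143.7 − 224 = -80.3.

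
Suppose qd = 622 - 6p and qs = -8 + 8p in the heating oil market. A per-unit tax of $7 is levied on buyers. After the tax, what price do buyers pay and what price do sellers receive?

Buyers pay $49, sellers receive $42

Pre-tax equilibrium: p* = 45, q* = 352.
Tax on buyers shifts demand to qd = 622 − 6(p + 7) = 580 - 6p.
580 - 6p = -8 + 8p gives seller price ps = 42; buyers pay pb = 42 + 7 = 49.
New quantity: q = 622 − 6(49) = 328.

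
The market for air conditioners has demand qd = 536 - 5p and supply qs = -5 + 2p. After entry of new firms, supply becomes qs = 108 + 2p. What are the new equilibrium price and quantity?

p' = 428/7, q' = 1612/7

Original equilibrium: p* = 541/7, q* = 1047/7.
New equilibrium: 536 - 5p = 108 + 2p, so 428 = 7p and p' = 428/7; q' = 536 − 5(428/7) = 1612/7.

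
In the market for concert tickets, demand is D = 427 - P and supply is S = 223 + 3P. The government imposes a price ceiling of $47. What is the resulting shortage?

Equilibrium price would be P* = 51, so the ceiling at 47 binds.
At P = 47: D = 427 − 1(47) = 380, S = 223 + 3(47) = 364.
Shortage = 380 − 364 = 16.

Shortage = 16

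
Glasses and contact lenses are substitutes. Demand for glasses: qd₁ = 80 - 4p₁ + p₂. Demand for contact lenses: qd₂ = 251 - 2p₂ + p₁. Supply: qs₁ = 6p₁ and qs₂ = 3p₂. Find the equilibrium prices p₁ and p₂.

Market 1: 80 - 4p₁ + p₂ = 6p₁ → 10p₁ - p₂ = 80.
Market 2: 5p₂ - p₁ = 251.
Eliminating p₂: 5×(1) + 1×(2) gives 49p₁ = 651, so p₁ = 93/7.
Back-substitute into (2): p₂ = (251 + 1×93/7) / 5 = 370/7.

p₁ = 93/7, p₂ = 370/7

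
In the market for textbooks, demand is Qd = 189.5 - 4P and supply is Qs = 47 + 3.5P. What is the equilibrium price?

P* = 19

Set Qd = Qs: 189.5 - 4P = 47 + 3.5P.
142.5 = 7.5P, so P* = 19.
Q* = 189.5 − 4(19) = 113.5.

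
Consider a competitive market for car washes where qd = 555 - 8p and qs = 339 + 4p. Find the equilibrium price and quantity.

p* = 18, q* = 411

Set qd = qs: 555 - 8p = 339 + 4p.
216 = 12p, so p* = 18.
q* = 555 − 8(18) = 411.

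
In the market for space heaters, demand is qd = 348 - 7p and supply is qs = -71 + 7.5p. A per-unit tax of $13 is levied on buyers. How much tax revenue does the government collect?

Tax revenue = 37193/29

Pre-tax equilibrium: p* = 838/29, q* = 4226/29.
Tax on buyers shifts demand to qd = 348 − 7(p + 13) = 257 - 7p.
257 - 7p = -71 + 7.5p gives seller price ps = 656/29; buyers pay pb = 656/29 + 13 = 1033/29.
New quantity: q = 348 − 7(1033/29) = 2861/29.
Revenue = 13 × 2861/29 = 37193/29.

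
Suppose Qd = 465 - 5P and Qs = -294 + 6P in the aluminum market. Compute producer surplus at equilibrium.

Equilibrium: 465 - 5P = -294 + 6P gives P* = 69, Q* = 120.
Supply starts at P = 49 (where Qs = 0).
PS = ½(69 − 49)(120) = 1200.

Producer surplus = 1200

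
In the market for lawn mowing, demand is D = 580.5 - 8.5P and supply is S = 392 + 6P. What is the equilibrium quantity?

Q* = 470

Set D = S: 580.5 - 8.5P = 392 + 6P.
188.5 = 14.5P, so P* = 13.
Q* = 580.5 − 8.5(13) = 470.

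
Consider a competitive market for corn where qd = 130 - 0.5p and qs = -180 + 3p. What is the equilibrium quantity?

Set qd = qs: 130 - 0.5p = -180 + 3p.
310 = 3.5p, so p* = 620/7.
q* = 130 − 0.5(620/7) = 600/7.

q* = 600/7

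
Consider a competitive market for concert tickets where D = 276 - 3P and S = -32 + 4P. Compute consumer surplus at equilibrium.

Consumer surplus = 3456

Equilibrium: 276 - 3P = -32 + 4P gives P* = 44, Q* = 144.
Demand choke price (D = 0): P = 92.
CS = ½(92 − 44)(144) = 3456.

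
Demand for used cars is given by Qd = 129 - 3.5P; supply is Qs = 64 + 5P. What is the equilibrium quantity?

Set Qd = Qs: 129 - 3.5P = 64 + 5P.
65 = 8.5P, so P* = 130/17.
Q* = 129 − 3.5(130/17) = 1738/17.

Q* = 1738/17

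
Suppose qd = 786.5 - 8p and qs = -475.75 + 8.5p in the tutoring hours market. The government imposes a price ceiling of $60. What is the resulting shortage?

Equilibrium price would be p* = 76.5, so the ceiling at 60 binds.
At p = 60: qd = 786.5 − 8(60) = 306.5, qs = -475.75 + 8.5(60) = 34.25.
Shortage = 306.5 − 34.25 = 272.25.

Shortage = 272.25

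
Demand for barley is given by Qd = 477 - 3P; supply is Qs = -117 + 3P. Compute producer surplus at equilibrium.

Producer surplus = 5400

Equilibrium: 477 - 3P = -117 + 3P gives P* = 99, Q* = 180.
Supply starts at P = 39 (where Qs = 0).
PS = ½(99 − 39)(180) = 5400.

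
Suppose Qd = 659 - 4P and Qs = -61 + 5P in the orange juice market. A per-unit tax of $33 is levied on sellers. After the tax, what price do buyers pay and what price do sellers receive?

Buyers pay 295/3, sellers receive 196/3

Pre-tax equilibrium: P* = 80, Q* = 339.
Tax on sellers shifts supply to Qs = -61 + 5(P − 33) = -226 + 5P.
659 - 4P = -226 + 5P gives buyer price Pb = 295/3; sellers receive Ps = 295/3 − 33 = 196/3.
New quantity: Q = 659 − 4(295/3) = 797/3.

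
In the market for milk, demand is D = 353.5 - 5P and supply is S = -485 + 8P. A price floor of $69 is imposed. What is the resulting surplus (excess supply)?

Equilibrium price would be P* = 64.5, so the floor at 69 binds.
At P = 69: D = 8.5, S = 67.
Surplus = 67 − 8.5 = 58.5.

Surplus = 58.5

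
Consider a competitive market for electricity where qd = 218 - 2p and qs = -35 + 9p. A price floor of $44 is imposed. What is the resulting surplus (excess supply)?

Surplus = 231

Equilibrium price would be p* = 23, so the floor at 44 binds.
At p = 44: qd = 130, qs = 361.
Surplus = 361 − 130 = 231.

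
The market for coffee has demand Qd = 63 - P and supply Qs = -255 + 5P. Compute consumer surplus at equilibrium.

Consumer surplus = 50

Equilibrium: 63 - P = -255 + 5P gives P* = 53, Q* = 10.
Demand choke price (Qd = 0): P = 63.
CS = ½(63 − 53)(10) = 50.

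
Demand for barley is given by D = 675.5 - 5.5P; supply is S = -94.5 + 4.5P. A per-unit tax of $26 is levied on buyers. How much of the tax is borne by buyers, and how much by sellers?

Buyers bear $11.7, sellers bear $14.3

Pre-tax equilibrium: P* = 77, Q* = 252.
Tax on buyers shifts demand to D = 675.5 − 5.5(P + 26) = 532.5 - 5.5P.
532.5 - 5.5P = -94.5 + 4.5P gives seller price Ps = 62.7; buyers pay Pb = 62.7 + 26 = 88.7.
New quantity: Q = 675.5 − 5.5(88.7) = 187.65.
Buyer burden = 88.7 − 77 = 11.7; seller burden = 77 − 62.7 = 14.3.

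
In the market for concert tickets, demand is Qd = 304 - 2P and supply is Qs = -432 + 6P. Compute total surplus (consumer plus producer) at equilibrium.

Equilibrium: 304 - 2P = -432 + 6P gives P* = 92, Q* = 120.
Demand choke price: P = 152; supply starts at P = 72.
CS = ½(152 − 92)(120) = 3600; PS = ½(92 − 72)(120) = 1200.

Total surplus = 4800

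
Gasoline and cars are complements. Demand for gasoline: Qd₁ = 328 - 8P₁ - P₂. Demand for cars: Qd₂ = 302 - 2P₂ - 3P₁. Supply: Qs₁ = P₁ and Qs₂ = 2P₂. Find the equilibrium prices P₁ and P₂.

Market 1: 328 - 8P₁ - P₂ = P₁ → 9P₁ + P₂ = 328.
Market 2: 4P₂ + 3P₁ = 302.
Eliminating P₂: 4×(1) − 1×(2) gives 33P₁ = 1010, so P₁ = 1010/33.
Back-substitute into (2): P₂ = (302 − 3×1010/33) / 4 = 578/11.

P₁ = 1010/33, P₂ = 578/11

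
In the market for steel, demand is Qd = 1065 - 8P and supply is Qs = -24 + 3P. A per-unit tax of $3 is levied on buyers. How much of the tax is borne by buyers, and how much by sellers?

Pre-tax equilibrium: P* = 99, Q* = 273.
Tax on buyers shifts demand to Qd = 1065 − 8(P + 3) = 1041 - 8P.
1041 - 8P = -24 + 3P gives seller price Ps = 1065/11; buyers pay Pb = 1065/11 + 3 = 1098/11.
New quantity: Q = 1065 − 8(1098/11) = 2931/11.
Buyer burden = 1098/11 − 99 = 9/11; seller burden = 99 − 1065/11 = 24/11.

Buyers bear 9/11, sellers bear 24/11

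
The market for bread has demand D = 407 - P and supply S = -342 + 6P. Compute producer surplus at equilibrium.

Producer surplus = 7500

Equilibrium: 407 - P = -342 + 6P gives P* = 107, Q* = 300.
Supply starts at P = 57 (where S = 0).
PS = ½(107 − 57)(300) = 7500.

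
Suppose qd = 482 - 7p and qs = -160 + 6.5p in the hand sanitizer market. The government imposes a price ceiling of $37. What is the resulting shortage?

Shortage = 142.5

Equilibrium price would be p* = 428/9, so the ceiling at 37 binds.
At p = 37: qd = 482 − 7(37) = 223, qs = -160 + 6.5(37) = 80.5.
Shortage = 223 − 80.5 = 142.5.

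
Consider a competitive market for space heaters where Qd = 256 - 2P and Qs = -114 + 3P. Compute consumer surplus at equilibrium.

Consumer surplus = 2916

Equilibrium: 256 - 2P = -114 + 3P gives P* = 74, Q* = 108.
Demand choke price (Qd = 0): P = 128.
CS = ½(128 − 74)(108) = 2916.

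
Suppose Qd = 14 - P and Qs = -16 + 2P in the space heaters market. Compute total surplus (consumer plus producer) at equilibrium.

Total surplus = 12

Equilibrium: 14 - P = -16 + 2P gives P* = 10, Q* = 4.
Demand choke price: P = 14; supply starts at P = 8.
CS = ½(14 − 10)(4) = 8; PS = ½(10 − 8)(4) = 4.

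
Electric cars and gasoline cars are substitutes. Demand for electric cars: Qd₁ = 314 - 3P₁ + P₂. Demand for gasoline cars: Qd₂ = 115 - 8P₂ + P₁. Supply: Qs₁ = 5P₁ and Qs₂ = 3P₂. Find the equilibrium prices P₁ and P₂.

Market 1: 314 - 3P₁ + P₂ = 5P₁ → 8P₁ - P₂ = 314.
Market 2: 11P₂ - P₁ = 115.
Eliminating P₂: 11×(1) + 1×(2) gives 87P₁ = 3569, so P₁ = 3569/87.
Back-substitute into (2): P₂ = (115 + 1×3569/87) / 11 = 1234/87.

P₁ = 3569/87, P₂ = 1234/87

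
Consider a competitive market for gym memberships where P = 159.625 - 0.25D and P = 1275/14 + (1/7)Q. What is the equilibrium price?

P* = 116

Set the two price expressions equal: 159.625 - 0.25Q = 1275/14 + (1/7)Q.
3839/56 = (11/28)Q, so Q* = 174.5.
P* = 159.625 − (0.25)(174.5) = 116.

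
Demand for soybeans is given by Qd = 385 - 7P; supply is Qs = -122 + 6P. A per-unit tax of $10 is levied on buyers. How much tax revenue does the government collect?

Pre-tax equilibrium: P* = 39, Q* = 112.
Tax on buyers shifts demand to Qd = 385 − 7(P + 10) = 315 - 7P.
315 - 7P = -122 + 6P gives seller price Ps = 437/13; buyers pay Pb = 437/13 + 10 = 567/13.
New quantity: Q = 385 − 7(567/13) = 1036/13.
Revenue = 10 × 1036/13 = 10360/13.

Tax revenue = 10360/13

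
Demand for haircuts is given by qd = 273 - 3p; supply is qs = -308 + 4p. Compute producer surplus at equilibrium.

Equilibrium: 273 - 3p = -308 + 4p gives p* = 83, q* = 24.
Supply starts at p = 77 (where qs = 0).
PS = ½(83 − 77)(24) = 72.

Producer surplus = 72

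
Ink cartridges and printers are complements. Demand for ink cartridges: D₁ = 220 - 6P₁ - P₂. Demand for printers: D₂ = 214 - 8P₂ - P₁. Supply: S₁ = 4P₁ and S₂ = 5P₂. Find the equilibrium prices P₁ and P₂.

Market 1: 220 - 6P₁ - P₂ = 4P₁ → 10P₁ + P₂ = 220.
Market 2: 13P₂ + P₁ = 214.
Eliminating P₂: 13×(1) − 1×(2) gives 129P₁ = 2646, so P₁ = 882/43.
Back-substitute into (2): P₂ = (214 − 1×882/43) / 13 = 640/43.

P₁ = 882/43, P₂ = 640/43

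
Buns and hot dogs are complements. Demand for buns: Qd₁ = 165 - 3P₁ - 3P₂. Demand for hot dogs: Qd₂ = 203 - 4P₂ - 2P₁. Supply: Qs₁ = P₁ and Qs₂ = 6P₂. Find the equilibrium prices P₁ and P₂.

P₁ = 1041/34, P₂ = 241/17

Market 1: 165 - 3P₁ - 3P₂ = P₁ → 4P₁ + 3P₂ = 165.
Market 2: 10P₂ + 2P₁ = 203.
Eliminating P₂: 10×(1) − 3×(2) gives 34P₁ = 1041, so P₁ = 1041/34.
Back-substitute into (2): P₂ = (203 − 2×1041/34) / 10 = 241/17.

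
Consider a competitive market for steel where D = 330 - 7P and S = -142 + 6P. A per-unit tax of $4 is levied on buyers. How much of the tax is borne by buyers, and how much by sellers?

Buyers bear 24/13, sellers bear 28/13

Pre-tax equilibrium: P* = 472/13, Q* = 986/13.
Tax on buyers shifts demand to D = 330 − 7(P + 4) = 302 - 7P.
302 - 7P = -142 + 6P gives seller price Ps = 444/13; buyers pay Pb = 444/13 + 4 = 496/13.
New quantity: Q = 330 − 7(496/13) = 818/13.
Buyer burden = 496/13 − 472/13 = 24/13; seller burden = 472/13 − 444/13 = 28/13.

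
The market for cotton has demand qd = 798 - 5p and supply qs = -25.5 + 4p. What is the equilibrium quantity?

q* = 340.5

Set qd = qs: 798 - 5p = -25.5 + 4p.
823.5 = 9p, so p* = 91.5.
q* = 798 − 5(91.5) = 340.5.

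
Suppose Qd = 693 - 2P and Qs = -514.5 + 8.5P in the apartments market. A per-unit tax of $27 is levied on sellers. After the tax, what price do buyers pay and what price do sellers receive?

Pre-tax equilibrium: P* = 115, Q* = 463.
Tax on sellers shifts supply to Qs = -514.5 + 8.5(P − 27) = -744 + 8.5P.
693 - 2P = -744 + 8.5P gives buyer price Pb = 958/7; sellers receive Ps = 958/7 − 27 = 769/7.
New quantity: Q = 693 − 2(958/7) = 2935/7.

Buyers pay 958/7, sellers receive 769/7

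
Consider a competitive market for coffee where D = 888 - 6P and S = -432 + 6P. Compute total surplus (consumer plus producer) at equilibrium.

Total surplus = 8664

Equilibrium: 888 - 6P = -432 + 6P gives P* = 110, Q* = 228.
Demand choke price: P = 148; supply starts at P = 72.
CS = ½(148 − 110)(228) = 4332; PS = ½(110 − 72)(228) = 4332.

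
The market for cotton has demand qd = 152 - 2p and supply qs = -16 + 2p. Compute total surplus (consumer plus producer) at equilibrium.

Equilibrium: 152 - 2p = -16 + 2p gives p* = 42, q* = 68.
Demand choke price: p = 76; supply starts at p = 8.
CS = ½(76 − 42)(68) = 1156; PS = ½(42 − 8)(68) = 1156.

Total surplus = 2312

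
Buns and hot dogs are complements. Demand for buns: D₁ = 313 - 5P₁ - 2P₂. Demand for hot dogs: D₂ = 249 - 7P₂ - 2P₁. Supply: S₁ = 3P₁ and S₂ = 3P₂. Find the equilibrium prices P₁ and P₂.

P₁ = 658/19, P₂ = 683/38

Market 1: 313 - 5P₁ - 2P₂ = 3P₁ → 8P₁ + 2P₂ = 313.
Market 2: 10P₂ + 2P₁ = 249.
Eliminating P₂: 10×(1) − 2×(2) gives 76P₁ = 2632, so P₁ = 658/19.
Back-substitute into (2): P₂ = (249 − 2×658/19) / 10 = 683/38.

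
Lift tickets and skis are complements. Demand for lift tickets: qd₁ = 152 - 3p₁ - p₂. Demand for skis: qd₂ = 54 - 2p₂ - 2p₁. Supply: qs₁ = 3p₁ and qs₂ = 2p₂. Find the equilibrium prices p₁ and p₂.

p₁ = 277/11, p₂ = 10/11

Market 1: 152 - 3p₁ - p₂ = 3p₁ → 6p₁ + p₂ = 152.
Market 2: 4p₂ + 2p₁ = 54.
Eliminating p₂: 4×(1) − 1×(2) gives 22p₁ = 554, so p₁ = 277/11.
Back-substitute into (2): p₂ = (54 − 2×277/11) / 4 = 10/11.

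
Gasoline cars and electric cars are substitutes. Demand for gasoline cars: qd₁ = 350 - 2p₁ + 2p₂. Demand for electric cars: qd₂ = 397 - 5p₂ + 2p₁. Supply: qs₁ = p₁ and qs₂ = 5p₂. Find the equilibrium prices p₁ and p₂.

p₁ = 2147/13, p₂ = 1891/26

Market 1: 350 - 2p₁ + 2p₂ = p₁ → 3p₁ - 2p₂ = 350.
Market 2: 10p₂ - 2p₁ = 397.
Eliminating p₂: 10×(1) + 2×(2) gives 26p₁ = 4294, so p₁ = 2147/13.
Back-substitute into (2): p₂ = (397 + 2×2147/13) / 10 = 1891/26.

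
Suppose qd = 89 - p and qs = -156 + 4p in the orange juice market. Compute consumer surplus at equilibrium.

Consumer surplus = 800

Equilibrium: 89 - p = -156 + 4p gives p* = 49, q* = 40.
Demand choke price (qd = 0): p = 89.
CS = ½(89 − 49)(40) = 800.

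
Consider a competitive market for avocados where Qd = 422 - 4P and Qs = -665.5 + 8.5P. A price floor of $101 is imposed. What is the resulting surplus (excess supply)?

Equilibrium price would be P* = 87, so the floor at 101 binds.
At P = 101: Qd = 18, Qs = 193.
Surplus = 193 − 18 = 175.

Surplus = 175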